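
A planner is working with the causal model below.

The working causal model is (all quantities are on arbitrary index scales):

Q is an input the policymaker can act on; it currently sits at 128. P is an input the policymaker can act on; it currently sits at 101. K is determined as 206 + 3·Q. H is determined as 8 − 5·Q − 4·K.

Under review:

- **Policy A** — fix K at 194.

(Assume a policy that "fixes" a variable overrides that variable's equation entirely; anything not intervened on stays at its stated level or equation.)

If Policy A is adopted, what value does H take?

-1408

Policy A (K := 194):
  Q = 128
  K = 194
  H = 8 − 5·128 − 4·194 = -1408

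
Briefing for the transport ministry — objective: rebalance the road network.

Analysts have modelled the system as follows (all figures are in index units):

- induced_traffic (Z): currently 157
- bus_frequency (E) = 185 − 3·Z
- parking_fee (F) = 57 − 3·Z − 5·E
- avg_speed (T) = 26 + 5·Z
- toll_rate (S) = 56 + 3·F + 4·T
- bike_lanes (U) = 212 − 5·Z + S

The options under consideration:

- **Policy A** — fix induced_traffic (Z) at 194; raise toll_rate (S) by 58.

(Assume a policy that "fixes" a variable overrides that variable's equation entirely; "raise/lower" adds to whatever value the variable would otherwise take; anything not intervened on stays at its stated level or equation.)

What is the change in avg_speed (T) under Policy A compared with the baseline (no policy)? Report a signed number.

Baseline:
  Z = 157
  T = 26 + 5·157 = 811
Policy A (Z := 194, S + 58):
  Z = 194
  T = 26 + 5·194 = 996
Change in T: 996 − 811 = 185

185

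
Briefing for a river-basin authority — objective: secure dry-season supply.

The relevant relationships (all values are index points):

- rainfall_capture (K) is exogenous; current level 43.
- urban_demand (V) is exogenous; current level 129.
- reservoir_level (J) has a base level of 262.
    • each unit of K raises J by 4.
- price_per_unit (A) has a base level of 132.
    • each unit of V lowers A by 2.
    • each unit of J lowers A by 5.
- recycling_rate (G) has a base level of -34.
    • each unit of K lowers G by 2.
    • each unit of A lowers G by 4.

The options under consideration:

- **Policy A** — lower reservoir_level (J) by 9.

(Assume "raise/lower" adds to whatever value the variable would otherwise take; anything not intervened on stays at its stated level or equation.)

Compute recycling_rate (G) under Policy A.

8884

Policy A (J − 9):
  K = 43
  V = 129
  J = 262 + 4·43 (−9 from intervention) = 425
  A = 132 − 2·129 − 5·425 = -2251
  G = -34 − 2·43 − 4·(-2251) = 8884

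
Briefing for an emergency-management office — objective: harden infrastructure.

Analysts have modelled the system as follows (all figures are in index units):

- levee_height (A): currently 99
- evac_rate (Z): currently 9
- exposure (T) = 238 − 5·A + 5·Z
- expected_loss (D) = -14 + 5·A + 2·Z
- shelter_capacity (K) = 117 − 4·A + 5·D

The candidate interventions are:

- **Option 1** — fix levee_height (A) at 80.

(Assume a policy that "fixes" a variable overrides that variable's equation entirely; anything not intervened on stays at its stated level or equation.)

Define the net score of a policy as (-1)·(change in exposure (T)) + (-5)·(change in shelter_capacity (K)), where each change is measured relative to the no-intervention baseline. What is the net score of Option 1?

1900

Baseline:
  A = 99
  Z = 9
  T = 238 − 5·99 + 5·9 = -212
  D = -14 + 5·99 + 2·9 = 499
  K = 117 − 4·99 + 5·499 = 2216
Option 1 (A := 80):
  A = 80
  Z = 9
  T = 238 − 5·80 + 5·9 = -117
  D = -14 + 5·80 + 2·9 = 404
  K = 117 − 4·80 + 5·404 = 1817
ΔT = -117 − (-212) = 95; ΔK = 1817 − 2216 = -399
Score = (-1)·95 + (-5)·(-399) = 1900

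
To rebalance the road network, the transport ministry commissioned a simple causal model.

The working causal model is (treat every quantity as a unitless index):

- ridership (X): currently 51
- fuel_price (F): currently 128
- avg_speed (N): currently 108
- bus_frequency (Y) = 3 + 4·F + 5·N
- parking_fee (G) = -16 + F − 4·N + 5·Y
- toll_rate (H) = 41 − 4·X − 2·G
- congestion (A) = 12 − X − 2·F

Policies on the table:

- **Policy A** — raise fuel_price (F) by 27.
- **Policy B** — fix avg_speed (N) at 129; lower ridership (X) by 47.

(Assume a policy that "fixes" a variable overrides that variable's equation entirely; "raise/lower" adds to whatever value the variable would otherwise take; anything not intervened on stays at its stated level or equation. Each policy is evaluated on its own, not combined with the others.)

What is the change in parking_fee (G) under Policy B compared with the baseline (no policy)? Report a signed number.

441

Baseline:
  F = 128
  N = 108
  Y = 3 + 4·128 + 5·108 = 1055
  G = -16 + 128 − 4·108 + 5·1055 = 4955
Policy B (N := 129, X − 47):
  F = 128
  N = 129
  Y = 3 + 4·128 + 5·129 = 1160
  G = -16 + 128 − 4·129 + 5·1160 = 5396
Change in G: 5396 − 4955 = 441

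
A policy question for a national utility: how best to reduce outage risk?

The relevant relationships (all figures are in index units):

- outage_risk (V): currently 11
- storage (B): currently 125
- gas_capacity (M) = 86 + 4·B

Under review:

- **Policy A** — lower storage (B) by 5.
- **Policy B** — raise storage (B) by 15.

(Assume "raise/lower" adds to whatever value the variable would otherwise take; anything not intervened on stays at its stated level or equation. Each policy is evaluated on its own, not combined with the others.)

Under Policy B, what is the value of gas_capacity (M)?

646

Policy B (B + 15):
  B = 125 + 15 = 140
  M = 86 + 4·140 = 646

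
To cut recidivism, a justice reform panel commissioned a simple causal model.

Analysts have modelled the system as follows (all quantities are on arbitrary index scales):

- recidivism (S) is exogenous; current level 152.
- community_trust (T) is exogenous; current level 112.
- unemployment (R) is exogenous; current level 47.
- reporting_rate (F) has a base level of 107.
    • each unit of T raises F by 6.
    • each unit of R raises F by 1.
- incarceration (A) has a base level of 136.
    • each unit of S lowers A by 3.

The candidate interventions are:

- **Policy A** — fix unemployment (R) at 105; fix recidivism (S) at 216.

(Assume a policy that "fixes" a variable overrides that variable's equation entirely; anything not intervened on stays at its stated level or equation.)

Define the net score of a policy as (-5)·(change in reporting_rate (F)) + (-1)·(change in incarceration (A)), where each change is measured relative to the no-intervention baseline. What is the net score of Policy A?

Baseline:
  S = 152
  T = 112
  R = 47
  F = 107 + 6·112 + 47 = 826
  A = 136 − 3·152 = -320
Policy A (R := 105, S := 216):
  S = 216
  T = 112
  R = 105
  F = 107 + 6·112 + 105 = 884
  A = 136 − 3·216 = -512
ΔF = 884 − 826 = 58; ΔA = -512 − (-320) = -192
Score = (-5)·58 + (-1)·(-192) = -98

-98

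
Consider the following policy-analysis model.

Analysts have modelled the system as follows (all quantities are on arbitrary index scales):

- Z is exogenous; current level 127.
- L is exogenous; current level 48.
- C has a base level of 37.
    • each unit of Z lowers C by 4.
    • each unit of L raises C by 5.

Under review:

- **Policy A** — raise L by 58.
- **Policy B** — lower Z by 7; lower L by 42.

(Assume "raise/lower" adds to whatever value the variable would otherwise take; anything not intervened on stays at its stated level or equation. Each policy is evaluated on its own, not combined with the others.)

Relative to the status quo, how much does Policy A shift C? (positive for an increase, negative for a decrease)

290

Baseline:
  Z = 127
  L = 48
  C = 37 − 4·127 + 5·48 = -231
Policy A (L + 58):
  Z = 127
  L = 48 + 58 = 106
  C = 37 − 4·127 + 5·106 = 59
Change in C: 59 − (-231) = 290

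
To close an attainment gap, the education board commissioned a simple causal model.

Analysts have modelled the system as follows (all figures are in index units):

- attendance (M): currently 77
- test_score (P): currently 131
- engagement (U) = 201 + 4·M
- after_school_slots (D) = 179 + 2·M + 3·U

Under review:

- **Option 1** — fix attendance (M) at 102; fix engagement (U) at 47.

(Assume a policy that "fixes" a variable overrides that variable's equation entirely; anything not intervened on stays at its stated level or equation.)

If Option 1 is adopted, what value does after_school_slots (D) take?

524

Option 1 (M := 102, U := 47):
  M = 102
  U = 47
  D = 179 + 2·102 + 3·47 = 524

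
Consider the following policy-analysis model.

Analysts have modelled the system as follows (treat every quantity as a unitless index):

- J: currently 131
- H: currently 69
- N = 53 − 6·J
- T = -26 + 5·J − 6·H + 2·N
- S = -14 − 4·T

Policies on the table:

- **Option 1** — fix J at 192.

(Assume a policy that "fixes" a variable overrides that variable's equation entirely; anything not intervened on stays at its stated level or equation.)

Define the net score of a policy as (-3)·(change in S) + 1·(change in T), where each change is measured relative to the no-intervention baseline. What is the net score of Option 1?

-5551

Baseline:
  J = 131
  H = 69
  N = 53 − 6·131 = -733
  T = -26 + 5·131 − 6·69 + 2·(-733) = -1251
  S = -14 − 4·(-1251) = 4990
Option 1 (J := 192):
  J = 192
  H = 69
  N = 53 − 6·192 = -1099
  T = -26 + 5·192 − 6·69 + 2·(-1099) = -1678
  S = -14 − 4·(-1678) = 6698
ΔS = 6698 − 4990 = 1708; ΔT = -1678 − (-1251) = -427
Score = (-3)·1708 + 1·(-427) = -5551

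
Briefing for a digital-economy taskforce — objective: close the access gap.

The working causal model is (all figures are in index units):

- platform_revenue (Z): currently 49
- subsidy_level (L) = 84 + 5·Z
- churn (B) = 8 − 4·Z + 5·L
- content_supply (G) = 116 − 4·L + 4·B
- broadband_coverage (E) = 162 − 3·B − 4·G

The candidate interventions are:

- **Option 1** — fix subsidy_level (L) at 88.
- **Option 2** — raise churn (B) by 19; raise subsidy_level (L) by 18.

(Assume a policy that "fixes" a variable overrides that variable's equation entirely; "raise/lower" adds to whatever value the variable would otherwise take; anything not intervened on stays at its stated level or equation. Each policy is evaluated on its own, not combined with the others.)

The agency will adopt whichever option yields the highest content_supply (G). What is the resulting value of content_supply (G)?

4992

Option 1 (L := 88):
  Z = 49
  L = 88
  B = 8 − 4·49 + 5·88 = 252
  G = 116 − 4·88 + 4·252 = 772
Option 2 (B + 19, L + 18):
  Z = 49
  L = 84 + 5·49 (+18 from intervention) = 347
  B = 8 − 4·49 + 5·347 (+19 from intervention) = 1566
  G = 116 − 4·347 + 4·1566 = 4992
Comparing — Option 1: G=772, Option 2: G=4992. Highest is 4992 (Option 2).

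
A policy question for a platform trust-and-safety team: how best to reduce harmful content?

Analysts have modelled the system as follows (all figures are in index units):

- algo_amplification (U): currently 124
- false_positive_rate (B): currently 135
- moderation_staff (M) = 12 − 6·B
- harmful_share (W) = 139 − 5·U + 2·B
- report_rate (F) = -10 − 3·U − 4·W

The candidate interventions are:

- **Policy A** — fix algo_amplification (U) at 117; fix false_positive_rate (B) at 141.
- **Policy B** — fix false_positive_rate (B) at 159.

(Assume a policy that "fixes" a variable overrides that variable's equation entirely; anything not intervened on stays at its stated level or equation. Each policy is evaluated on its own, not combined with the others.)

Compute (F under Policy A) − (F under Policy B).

25

Policy A (U := 117, B := 141):
  U = 117
  B = 141
  W = 139 − 5·117 + 2·141 = -164
  F = -10 − 3·117 − 4·(-164) = 295
Policy B (B := 159):
  U = 124
  B = 159
  W = 139 − 5·124 + 2·159 = -163
  F = -10 − 3·124 − 4·(-163) = 270
F: 295 − 270 = 25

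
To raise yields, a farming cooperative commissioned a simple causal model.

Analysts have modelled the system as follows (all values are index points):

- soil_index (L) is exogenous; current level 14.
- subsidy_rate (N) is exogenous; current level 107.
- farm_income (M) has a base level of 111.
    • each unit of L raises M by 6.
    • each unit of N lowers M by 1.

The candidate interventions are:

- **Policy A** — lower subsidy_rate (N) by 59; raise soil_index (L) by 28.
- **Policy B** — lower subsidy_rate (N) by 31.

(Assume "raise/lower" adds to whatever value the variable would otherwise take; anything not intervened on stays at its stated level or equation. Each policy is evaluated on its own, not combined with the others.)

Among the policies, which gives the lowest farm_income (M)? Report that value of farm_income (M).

Policy A (N − 59, L + 28):
  L = 14 + 28 = 42
  N = 107 − 59 = 48
  M = 111 + 6·42 − 48 = 315
Policy B (N − 31):
  L = 14
  N = 107 − 31 = 76
  M = 111 + 6·14 − 76 = 119
Comparing — Policy A: M=315, Policy B: M=119. Lowest is 119 (Policy B).

119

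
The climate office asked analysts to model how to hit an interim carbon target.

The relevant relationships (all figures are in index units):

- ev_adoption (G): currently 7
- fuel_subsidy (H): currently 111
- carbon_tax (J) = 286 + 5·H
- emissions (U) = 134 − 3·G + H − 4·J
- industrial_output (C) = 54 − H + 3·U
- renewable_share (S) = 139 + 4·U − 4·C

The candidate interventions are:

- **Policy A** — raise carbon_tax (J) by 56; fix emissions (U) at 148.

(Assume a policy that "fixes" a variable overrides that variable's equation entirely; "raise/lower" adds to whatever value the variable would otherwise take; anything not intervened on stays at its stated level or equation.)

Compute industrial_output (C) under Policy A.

387

Policy A (J + 56, U := 148):
  G = 7
  H = 111
  J = 286 + 5·111 (+56 from intervention) = 897
  U = 148
  C = 54 − 111 + 3·148 = 387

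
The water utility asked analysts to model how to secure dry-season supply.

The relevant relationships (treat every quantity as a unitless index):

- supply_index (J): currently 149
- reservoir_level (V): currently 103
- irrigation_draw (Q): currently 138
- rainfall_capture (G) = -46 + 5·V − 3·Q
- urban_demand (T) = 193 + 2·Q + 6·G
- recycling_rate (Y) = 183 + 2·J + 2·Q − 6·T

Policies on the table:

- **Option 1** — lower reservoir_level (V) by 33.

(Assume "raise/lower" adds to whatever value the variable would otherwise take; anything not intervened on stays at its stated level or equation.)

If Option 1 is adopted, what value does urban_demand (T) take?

Option 1 (V − 33):
  V = 103 − 33 = 70
  Q = 138
  G = -46 + 5·70 − 3·138 = -110
  T = 193 + 2·138 + 6·(-110) = -191

-191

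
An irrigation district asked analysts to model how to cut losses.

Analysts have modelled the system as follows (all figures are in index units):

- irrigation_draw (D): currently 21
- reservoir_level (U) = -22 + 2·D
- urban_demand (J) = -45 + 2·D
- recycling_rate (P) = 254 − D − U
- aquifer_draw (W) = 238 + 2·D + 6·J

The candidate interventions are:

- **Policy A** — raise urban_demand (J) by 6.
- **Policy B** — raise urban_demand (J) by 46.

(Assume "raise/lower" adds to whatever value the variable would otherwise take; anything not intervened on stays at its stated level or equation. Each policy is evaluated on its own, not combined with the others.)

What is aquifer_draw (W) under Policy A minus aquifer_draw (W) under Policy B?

-240

Policy A (J + 6):
  D = 21
  J = -45 + 2·21 (+6 from intervention) = 3
  W = 238 + 2·21 + 6·3 = 298
Policy B (J + 46):
  D = 21
  J = -45 + 2·21 (+46 from intervention) = 43
  W = 238 + 2·21 + 6·43 = 538
W: 298 − 538 = -240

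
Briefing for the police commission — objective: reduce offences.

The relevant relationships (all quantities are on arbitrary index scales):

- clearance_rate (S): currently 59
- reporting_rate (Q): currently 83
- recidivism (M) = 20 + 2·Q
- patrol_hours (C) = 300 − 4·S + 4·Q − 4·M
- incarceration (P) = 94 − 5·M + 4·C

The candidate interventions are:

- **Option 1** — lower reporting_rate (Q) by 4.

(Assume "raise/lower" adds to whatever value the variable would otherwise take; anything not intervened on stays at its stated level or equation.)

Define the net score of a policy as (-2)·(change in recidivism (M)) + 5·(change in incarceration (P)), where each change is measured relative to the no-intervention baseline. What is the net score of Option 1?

Baseline:
  S = 59
  Q = 83
  M = 20 + 2·83 = 186
  C = 300 − 4·59 + 4·83 − 4·186 = -348
  P = 94 − 5·186 + 4·(-348) = -2228
Option 1 (Q − 4):
  S = 59
  Q = 83 − 4 = 79
  M = 20 + 2·79 = 178
  C = 300 − 4·59 + 4·79 − 4·178 = -332
  P = 94 − 5·178 + 4·(-332) = -2124
ΔM = 178 − 186 = -8; ΔP = -2124 − (-2228) = 104
Score = (-2)·(-8) + 5·104 = 536

536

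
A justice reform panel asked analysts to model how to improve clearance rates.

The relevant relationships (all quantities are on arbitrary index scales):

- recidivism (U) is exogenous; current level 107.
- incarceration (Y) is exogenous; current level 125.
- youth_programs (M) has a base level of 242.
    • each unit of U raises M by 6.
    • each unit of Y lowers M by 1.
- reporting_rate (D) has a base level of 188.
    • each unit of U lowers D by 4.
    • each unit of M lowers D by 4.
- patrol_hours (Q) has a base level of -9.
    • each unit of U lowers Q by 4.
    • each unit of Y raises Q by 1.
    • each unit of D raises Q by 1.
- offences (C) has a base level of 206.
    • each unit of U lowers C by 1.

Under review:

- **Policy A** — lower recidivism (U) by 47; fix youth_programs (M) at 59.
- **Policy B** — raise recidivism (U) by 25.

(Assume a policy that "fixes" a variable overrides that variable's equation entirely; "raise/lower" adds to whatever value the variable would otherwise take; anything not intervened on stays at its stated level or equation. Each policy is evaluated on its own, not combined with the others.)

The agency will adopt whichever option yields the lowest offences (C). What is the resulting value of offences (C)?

74

Policy A (U − 47, M := 59):
  U = 107 − 47 = 60
  C = 206 − 60 = 146
Policy B (U + 25):
  U = 107 + 25 = 132
  C = 206 − 132 = 74
Comparing — Policy A: C=146, Policy B: C=74. Lowest is 74 (Policy B).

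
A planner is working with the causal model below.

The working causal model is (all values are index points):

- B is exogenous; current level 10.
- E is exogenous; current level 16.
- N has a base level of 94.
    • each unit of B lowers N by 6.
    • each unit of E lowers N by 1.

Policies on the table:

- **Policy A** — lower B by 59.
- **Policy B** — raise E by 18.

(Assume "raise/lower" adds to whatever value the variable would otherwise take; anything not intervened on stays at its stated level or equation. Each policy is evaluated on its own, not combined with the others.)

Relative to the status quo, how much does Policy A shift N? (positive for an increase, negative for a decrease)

354

Baseline:
  B = 10
  E = 16
  N = 94 − 6·10 − 16 = 18
Policy A (B − 59):
  B = 10 − 59 = -49
  E = 16
  N = 94 − 6·(-49) − 16 = 372
Change in N: 372 − 18 = 354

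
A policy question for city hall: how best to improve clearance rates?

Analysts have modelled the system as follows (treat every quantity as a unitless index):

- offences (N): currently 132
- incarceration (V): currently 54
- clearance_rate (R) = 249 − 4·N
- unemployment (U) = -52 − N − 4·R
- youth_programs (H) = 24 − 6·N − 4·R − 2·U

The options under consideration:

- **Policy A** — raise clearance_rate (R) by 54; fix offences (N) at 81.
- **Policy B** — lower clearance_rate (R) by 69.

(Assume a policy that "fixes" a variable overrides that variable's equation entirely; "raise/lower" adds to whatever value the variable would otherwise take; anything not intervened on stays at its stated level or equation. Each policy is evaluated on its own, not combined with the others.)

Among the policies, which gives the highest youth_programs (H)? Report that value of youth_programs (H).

Policy A (R + 54, N := 81):
  N = 81
  R = 249 − 4·81 (+54 from intervention) = -21
  U = -52 − 81 − 4·(-21) = -49
  H = 24 − 6·81 − 4·(-21) − 2·(-49) = -280
Policy B (R − 69):
  N = 132
  R = 249 − 4·132 (−69 from intervention) = -348
  U = -52 − 132 − 4·(-348) = 1208
  H = 24 − 6·132 − 4·(-348) − 2·1208 = -1792
Comparing — Policy A: H=-280, Policy B: H=-1792. Highest is -280 (Policy A).

-280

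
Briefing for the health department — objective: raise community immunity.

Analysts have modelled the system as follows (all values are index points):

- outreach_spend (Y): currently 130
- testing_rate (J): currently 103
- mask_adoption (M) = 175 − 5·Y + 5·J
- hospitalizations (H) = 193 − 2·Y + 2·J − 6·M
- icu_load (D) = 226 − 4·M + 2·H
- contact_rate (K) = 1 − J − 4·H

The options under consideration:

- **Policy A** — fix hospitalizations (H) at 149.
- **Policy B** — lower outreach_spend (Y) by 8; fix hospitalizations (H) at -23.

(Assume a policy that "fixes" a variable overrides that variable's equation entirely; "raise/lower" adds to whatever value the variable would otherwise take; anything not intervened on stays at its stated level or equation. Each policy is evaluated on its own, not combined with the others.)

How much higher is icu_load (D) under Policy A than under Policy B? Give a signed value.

Policy A (H := 149):
  Y = 130
  J = 103
  M = 175 − 5·130 + 5·103 = 40
  H = 149
  D = 226 − 4·40 + 2·149 = 364
Policy B (Y − 8, H := -23):
  Y = 130 − 8 = 122
  J = 103
  M = 175 − 5·122 + 5·103 = 80
  H = -23
  D = 226 − 4·80 + 2·(-23) = -140
D: 364 − (-140) = 504

504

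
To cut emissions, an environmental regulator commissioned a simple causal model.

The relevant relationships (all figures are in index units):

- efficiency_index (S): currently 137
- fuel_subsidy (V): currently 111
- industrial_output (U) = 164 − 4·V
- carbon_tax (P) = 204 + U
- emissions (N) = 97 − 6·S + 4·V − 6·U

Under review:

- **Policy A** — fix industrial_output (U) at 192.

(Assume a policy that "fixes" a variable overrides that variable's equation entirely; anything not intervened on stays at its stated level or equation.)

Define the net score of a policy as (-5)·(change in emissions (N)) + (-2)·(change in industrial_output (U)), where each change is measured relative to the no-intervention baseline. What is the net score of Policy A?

13216

Baseline:
  S = 137
  V = 111
  U = 164 − 4·111 = -280
  N = 97 − 6·137 + 4·111 − 6·(-280) = 1399
Policy A (U := 192):
  S = 137
  V = 111
  U = 192
  N = 97 − 6·137 + 4·111 − 6·192 = -1433
ΔN = -1433 − 1399 = -2832; ΔU = 192 − (-280) = 472
Score = (-5)·(-2832) + (-2)·472 = 13216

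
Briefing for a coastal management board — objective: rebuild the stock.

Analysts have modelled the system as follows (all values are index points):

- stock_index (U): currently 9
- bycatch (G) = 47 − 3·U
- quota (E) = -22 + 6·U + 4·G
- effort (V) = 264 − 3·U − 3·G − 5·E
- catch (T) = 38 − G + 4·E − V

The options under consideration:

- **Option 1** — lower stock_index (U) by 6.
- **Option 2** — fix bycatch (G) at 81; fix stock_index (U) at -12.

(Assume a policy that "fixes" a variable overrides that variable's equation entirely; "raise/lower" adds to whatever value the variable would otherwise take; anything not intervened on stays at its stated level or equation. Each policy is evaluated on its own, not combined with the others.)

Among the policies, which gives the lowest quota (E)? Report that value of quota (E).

Option 1 (U − 6):
  U = 9 − 6 = 3
  G = 47 − 3·3 = 38
  E = -22 + 6·3 + 4·38 = 148
Option 2 (G := 81, U := -12):
  U = -12
  G = 81
  E = -22 + 6·(-12) + 4·81 = 230
Comparing — Option 1: E=148, Option 2: E=230. Lowest is 148 (Option 1).

148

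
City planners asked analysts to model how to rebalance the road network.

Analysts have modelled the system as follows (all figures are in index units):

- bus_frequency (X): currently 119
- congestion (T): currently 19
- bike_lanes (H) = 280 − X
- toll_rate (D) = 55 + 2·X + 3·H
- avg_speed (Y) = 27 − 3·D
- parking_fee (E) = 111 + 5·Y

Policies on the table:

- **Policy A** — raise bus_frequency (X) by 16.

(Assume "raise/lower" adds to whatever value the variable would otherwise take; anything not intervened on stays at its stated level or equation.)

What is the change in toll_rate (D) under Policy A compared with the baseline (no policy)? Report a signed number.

-16

Baseline:
  X = 119
  H = 280 − 119 = 161
  D = 55 + 2·119 + 3·161 = 776
Policy A (X + 16):
  X = 119 + 16 = 135
  H = 280 − 135 = 145
  D = 55 + 2·135 + 3·145 = 760
Change in D: 760 − 776 = -16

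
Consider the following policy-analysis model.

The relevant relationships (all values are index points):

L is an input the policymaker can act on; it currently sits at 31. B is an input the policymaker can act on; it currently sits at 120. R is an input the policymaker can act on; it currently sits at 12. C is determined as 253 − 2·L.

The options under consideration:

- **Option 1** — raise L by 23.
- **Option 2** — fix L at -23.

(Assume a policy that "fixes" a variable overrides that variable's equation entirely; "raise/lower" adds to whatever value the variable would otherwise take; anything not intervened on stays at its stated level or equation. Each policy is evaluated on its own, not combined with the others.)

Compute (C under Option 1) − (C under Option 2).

-154

Option 1 (L + 23):
  L = 31 + 23 = 54
  C = 253 − 2·54 = 145
Option 2 (L := -23):
  L = -23
  C = 253 − 2·(-23) = 299
C: 145 − 299 = -154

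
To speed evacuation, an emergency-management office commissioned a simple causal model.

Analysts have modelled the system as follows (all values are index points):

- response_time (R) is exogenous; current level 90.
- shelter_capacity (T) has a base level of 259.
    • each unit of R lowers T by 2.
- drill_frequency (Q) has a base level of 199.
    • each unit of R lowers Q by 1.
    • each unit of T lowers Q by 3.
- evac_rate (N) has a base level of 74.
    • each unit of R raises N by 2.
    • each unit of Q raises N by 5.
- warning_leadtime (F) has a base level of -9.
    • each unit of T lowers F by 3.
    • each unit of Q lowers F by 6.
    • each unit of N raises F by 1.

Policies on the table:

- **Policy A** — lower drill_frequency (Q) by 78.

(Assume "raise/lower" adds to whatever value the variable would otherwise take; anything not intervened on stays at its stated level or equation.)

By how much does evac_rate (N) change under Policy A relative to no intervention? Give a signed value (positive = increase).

Baseline:
  R = 90
  T = 259 − 2·90 = 79
  Q = 199 − 90 − 3·79 = -128
  N = 74 + 2·90 + 5·(-128) = -386
Policy A (Q − 78):
  R = 90
  T = 259 − 2·90 = 79
  Q = 199 − 90 − 3·79 (−78 from intervention) = -206
  N = 74 + 2·90 + 5·(-206) = -776
Change in N: -776 − (-386) = -390

-390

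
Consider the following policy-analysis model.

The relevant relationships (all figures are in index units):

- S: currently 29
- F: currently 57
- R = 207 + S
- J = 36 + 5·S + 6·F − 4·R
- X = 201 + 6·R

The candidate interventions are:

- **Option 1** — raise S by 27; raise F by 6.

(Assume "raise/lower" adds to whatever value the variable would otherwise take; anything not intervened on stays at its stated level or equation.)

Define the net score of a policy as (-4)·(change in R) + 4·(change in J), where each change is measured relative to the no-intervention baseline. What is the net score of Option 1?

Baseline:
  S = 29
  F = 57
  R = 207 + 29 = 236
  J = 36 + 5·29 + 6·57 − 4·236 = -421
Option 1 (S + 27, F + 6):
  S = 29 + 27 = 56
  F = 57 + 6 = 63
  R = 207 + 56 = 263
  J = 36 + 5·56 + 6·63 − 4·263 = -358
ΔR = 263 − 236 = 27; ΔJ = -358 − (-421) = 63
Score = (-4)·27 + 4·63 = 144

144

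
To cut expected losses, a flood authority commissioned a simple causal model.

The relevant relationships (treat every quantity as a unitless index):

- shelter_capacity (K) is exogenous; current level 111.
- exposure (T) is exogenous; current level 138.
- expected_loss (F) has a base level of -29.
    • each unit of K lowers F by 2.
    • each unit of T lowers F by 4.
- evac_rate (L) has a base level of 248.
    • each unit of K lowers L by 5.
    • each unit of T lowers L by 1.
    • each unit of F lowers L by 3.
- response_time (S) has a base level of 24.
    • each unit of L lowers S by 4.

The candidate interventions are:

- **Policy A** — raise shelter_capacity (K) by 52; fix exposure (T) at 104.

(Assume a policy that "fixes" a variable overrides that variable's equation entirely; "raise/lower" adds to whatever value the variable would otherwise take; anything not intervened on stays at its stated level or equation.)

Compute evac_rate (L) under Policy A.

Policy A (K + 52, T := 104):
  K = 111 + 52 = 163
  T = 104
  F = -29 − 2·163 − 4·104 = -771
  L = 248 − 5·163 − 104 − 3·(-771) = 1642

1642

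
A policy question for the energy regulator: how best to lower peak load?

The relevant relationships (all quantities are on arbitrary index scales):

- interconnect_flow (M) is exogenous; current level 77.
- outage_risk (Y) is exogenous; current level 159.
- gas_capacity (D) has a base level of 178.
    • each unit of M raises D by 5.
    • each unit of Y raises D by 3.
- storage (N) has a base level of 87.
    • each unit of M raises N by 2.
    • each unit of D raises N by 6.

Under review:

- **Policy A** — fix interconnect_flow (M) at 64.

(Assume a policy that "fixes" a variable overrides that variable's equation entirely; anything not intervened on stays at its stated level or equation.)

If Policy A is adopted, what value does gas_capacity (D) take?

Policy A (M := 64):
  M = 64
  Y = 159
  D = 178 + 5·64 + 3·159 = 975

975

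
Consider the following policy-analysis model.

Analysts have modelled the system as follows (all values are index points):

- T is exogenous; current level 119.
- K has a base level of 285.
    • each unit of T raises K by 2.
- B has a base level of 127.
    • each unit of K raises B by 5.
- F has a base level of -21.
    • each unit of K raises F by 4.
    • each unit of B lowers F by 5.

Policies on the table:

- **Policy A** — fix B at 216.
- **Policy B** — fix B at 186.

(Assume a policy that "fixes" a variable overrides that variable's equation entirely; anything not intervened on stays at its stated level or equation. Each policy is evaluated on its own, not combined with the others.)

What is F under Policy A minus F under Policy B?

Policy A (B := 216):
  T = 119
  K = 285 + 2·119 = 523
  B = 216
  F = -21 + 4·523 − 5·216 = 991
Policy B (B := 186):
  T = 119
  K = 285 + 2·119 = 523
  B = 186
  F = -21 + 4·523 − 5·186 = 1141
F: 991 − 1141 = -150

-150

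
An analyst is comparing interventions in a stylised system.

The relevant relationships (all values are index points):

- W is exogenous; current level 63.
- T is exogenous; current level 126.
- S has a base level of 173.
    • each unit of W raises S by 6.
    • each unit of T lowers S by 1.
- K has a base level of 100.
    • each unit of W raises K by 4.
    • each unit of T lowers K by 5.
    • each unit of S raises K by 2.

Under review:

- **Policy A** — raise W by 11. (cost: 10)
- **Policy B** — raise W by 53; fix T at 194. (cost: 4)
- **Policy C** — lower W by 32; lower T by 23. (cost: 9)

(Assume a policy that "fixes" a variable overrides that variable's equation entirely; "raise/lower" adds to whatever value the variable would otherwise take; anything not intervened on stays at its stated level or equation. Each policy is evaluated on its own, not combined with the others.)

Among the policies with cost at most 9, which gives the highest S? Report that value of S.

675

Policy B (W + 53, T := 194):
  W = 63 + 53 = 116
  T = 194
  S = 173 + 6·116 − 194 = 675
Policy C (W − 32, T − 23):
  W = 63 − 32 = 31
  T = 126 − 23 = 103
  S = 173 + 6·31 − 103 = 256
Comparing — Policy B: S=675, Policy C: S=256. Highest is 675 (Policy B).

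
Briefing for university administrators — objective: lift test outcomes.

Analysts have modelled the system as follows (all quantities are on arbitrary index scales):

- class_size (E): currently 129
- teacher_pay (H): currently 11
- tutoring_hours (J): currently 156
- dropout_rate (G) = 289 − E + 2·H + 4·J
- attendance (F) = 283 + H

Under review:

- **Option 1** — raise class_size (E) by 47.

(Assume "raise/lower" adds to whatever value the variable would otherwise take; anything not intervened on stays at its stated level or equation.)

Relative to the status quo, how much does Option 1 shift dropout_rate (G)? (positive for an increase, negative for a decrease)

-47

Baseline:
  E = 129
  H = 11
  J = 156
  G = 289 − 129 + 2·11 + 4·156 = 806
Option 1 (E + 47):
  E = 129 + 47 = 176
  H = 11
  J = 156
  G = 289 − 176 + 2·11 + 4·156 = 759
Change in G: 759 − 806 = -47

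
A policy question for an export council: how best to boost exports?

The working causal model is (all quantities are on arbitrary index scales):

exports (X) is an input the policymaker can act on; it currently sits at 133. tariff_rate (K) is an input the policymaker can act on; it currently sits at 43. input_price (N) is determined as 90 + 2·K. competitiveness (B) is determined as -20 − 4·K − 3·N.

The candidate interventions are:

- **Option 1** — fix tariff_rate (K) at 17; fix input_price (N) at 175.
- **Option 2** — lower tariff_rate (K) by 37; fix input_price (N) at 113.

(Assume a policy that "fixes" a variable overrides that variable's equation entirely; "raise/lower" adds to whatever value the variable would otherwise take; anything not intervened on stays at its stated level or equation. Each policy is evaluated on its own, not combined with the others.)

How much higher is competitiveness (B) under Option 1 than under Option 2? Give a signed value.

-230

Option 1 (K := 17, N := 175):
  K = 17
  N = 175
  B = -20 − 4·17 − 3·175 = -613
Option 2 (K − 37, N := 113):
  K = 43 − 37 = 6
  N = 113
  B = -20 − 4·6 − 3·113 = -383
B: -613 − (-383) = -230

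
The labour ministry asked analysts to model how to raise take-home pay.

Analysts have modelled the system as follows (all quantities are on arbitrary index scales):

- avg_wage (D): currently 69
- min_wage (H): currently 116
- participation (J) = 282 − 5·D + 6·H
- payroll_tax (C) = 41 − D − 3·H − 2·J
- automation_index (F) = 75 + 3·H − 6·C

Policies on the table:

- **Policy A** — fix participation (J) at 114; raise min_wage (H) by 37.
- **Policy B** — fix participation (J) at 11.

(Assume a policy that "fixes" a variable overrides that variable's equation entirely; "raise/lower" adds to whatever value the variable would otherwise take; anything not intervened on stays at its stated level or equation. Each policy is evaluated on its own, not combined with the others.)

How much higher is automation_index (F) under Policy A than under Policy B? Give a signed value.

2013

Policy A (J := 114, H + 37):
  D = 69
  H = 116 + 37 = 153
  J = 114
  C = 41 − 69 − 3·153 − 2·114 = -715
  F = 75 + 3·153 − 6·(-715) = 4824
Policy B (J := 11):
  D = 69
  H = 116
  J = 11
  C = 41 − 69 − 3·116 − 2·11 = -398
  F = 75 + 3·116 − 6·(-398) = 2811
F: 4824 − 2811 = 2013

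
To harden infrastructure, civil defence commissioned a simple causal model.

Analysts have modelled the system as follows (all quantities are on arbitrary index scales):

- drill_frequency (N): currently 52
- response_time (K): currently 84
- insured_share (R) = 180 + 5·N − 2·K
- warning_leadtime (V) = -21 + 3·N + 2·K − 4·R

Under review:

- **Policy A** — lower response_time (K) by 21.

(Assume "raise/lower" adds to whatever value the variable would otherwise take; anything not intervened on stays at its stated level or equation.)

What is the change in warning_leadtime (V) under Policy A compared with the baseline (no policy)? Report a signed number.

-210

Baseline:
  N = 52
  K = 84
  R = 180 + 5·52 − 2·84 = 272
  V = -21 + 3·52 + 2·84 − 4·272 = -785
Policy A (K − 21):
  N = 52
  K = 84 − 21 = 63
  R = 180 + 5·52 − 2·63 = 314
  V = -21 + 3·52 + 2·63 − 4·314 = -995
Change in V: -995 − (-785) = -210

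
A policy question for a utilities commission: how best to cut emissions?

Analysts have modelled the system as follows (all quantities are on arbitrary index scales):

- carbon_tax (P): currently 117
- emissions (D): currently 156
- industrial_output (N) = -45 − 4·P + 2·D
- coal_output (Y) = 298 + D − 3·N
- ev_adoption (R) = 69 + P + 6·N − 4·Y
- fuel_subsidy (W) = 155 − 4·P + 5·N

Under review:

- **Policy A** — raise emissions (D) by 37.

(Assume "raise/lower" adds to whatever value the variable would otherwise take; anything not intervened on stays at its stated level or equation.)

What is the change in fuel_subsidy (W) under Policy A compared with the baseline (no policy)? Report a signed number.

370

Baseline:
  P = 117
  D = 156
  N = -45 − 4·117 + 2·156 = -201
  W = 155 − 4·117 + 5·(-201) = -1318
Policy A (D + 37):
  P = 117
  D = 156 + 37 = 193
  N = -45 − 4·117 + 2·193 = -127
  W = 155 − 4·117 + 5·(-127) = -948
Change in W: -948 − (-1318) = 370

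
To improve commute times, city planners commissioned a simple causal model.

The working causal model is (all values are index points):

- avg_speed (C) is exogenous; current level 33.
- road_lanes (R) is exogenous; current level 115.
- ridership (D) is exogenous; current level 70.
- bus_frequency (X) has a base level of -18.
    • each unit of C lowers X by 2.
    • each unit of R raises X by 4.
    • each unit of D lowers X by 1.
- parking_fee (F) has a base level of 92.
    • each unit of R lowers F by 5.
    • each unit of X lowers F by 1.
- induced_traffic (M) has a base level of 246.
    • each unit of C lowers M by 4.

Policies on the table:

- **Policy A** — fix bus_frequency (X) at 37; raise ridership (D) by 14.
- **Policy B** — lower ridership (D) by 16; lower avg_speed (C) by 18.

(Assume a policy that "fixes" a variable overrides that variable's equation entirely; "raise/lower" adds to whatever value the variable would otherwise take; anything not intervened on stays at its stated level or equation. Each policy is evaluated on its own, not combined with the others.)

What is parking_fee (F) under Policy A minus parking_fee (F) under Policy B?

Policy A (X := 37, D + 14):
  C = 33
  R = 115
  D = 70 + 14 = 84
  X = 37
  F = 92 − 5·115 − 37 = -520
Policy B (D − 16, C − 18):
  C = 33 − 18 = 15
  R = 115
  D = 70 − 16 = 54
  X = -18 − 2·15 + 4·115 − 54 = 358
  F = 92 − 5·115 − 358 = -841
F: -520 − (-841) = 321

321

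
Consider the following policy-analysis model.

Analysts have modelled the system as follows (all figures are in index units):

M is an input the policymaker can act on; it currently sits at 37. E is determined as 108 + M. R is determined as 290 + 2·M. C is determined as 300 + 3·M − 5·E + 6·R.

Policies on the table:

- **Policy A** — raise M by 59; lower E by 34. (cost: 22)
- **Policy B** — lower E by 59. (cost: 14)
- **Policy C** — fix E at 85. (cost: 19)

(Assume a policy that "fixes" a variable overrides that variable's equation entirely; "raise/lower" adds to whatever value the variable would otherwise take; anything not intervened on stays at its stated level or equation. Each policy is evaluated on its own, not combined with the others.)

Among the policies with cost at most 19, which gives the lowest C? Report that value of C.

Policy B (E − 59):
  M = 37
  E = 108 + 37 (−59 from intervention) = 86
  R = 290 + 2·37 = 364
  C = 300 + 3·37 − 5·86 + 6·364 = 2165
Policy C (E := 85):
  M = 37
  E = 85
  R = 290 + 2·37 = 364
  C = 300 + 3·37 − 5·85 + 6·364 = 2170
Comparing — Policy B: C=2165, Policy C: C=2170. Lowest is 2165 (Policy B).

2165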